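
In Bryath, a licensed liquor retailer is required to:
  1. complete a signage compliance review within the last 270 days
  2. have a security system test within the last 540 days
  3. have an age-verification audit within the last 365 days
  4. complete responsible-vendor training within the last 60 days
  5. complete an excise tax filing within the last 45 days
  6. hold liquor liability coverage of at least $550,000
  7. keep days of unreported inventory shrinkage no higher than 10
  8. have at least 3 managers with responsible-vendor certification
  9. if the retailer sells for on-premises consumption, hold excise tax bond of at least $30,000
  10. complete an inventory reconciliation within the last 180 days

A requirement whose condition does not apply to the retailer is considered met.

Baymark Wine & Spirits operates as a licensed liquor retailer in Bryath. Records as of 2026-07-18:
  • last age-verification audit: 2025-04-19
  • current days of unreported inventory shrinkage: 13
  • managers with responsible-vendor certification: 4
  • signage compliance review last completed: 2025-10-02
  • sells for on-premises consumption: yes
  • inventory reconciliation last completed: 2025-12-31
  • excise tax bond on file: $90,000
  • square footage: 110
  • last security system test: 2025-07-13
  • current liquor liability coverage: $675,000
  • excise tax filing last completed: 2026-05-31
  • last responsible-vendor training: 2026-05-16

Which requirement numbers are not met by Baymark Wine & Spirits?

1. signage compliance review 289 days ago vs limit 270 → not met
2. security system test 370 days ago vs limit 540 → met
3. age-verification audit 455 days ago vs limit 365 → not met
4. responsible-vendor training 63 days ago vs limit 60 → not met
5. excise tax filing 48 days ago vs limit 45 → not met
6. liquor liability coverage $675,000 ≥ $550,000 → met
7. days of unreported inventory shrinkage 13 > 10 → not met
8. managers with responsible-vendor certification 4 ≥ 3 → met
9. condition 'sells for on-premises consumption' holds; excise tax bond $90,000 ≥ $30,000 → met
10. inventory reconciliation 199 days ago vs limit 180 → not met
Not met: 1, 3, 4, 5, 7, 10

1, 3, 4, 5, 7, 10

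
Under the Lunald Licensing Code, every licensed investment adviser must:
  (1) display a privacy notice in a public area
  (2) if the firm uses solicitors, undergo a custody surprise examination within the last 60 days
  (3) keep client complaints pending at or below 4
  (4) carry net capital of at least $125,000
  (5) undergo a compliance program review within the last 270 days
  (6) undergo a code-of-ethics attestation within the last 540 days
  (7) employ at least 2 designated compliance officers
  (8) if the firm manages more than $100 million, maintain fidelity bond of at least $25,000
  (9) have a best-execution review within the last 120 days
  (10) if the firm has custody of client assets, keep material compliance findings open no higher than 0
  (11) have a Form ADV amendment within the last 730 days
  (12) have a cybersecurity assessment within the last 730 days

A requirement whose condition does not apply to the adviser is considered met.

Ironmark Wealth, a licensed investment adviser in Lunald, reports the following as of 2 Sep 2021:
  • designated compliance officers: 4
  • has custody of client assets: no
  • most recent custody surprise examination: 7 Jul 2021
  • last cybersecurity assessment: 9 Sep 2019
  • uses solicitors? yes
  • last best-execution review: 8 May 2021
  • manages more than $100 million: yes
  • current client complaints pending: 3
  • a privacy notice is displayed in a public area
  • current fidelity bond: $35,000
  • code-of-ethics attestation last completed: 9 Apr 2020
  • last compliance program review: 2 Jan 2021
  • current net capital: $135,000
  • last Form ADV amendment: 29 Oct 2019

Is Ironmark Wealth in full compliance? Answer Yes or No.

Yes

1. privacy notice present → met
2. condition 'uses solicitors' holds; custody surprise examination 57 days ago vs limit 60 → met
3. client complaints pending 3 ≤ 4 → met
4. net capital $135,000 ≥ $125,000 → met
5. compliance program review 243 days ago vs limit 270 → met
6. code-of-ethics attestation 511 days ago vs limit 540 → met
7. designated compliance officers 4 ≥ 2 → met
8. condition 'manages more than $100 million' holds; fidelity bond $35,000 ≥ $25,000 → met
9. best-execution review 117 days ago vs limit 120 → met
10. condition 'has custody of client assets' does not hold → requirement n/a → met
11. Form ADV amendment 674 days ago vs limit 730 → met
12. cybersecurity assessment 724 days ago vs limit 730 → met
All met.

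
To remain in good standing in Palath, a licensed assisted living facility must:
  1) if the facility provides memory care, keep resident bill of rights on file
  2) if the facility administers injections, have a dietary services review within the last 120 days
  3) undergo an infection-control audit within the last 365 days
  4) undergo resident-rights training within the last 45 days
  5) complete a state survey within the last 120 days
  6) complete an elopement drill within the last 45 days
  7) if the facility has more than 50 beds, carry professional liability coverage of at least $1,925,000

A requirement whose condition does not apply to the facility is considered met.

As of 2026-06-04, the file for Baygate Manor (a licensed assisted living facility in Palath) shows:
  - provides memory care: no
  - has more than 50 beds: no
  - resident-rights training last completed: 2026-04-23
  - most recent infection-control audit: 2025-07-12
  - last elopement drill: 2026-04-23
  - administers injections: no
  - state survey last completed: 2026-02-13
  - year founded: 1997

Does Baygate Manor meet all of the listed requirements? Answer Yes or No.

1. condition 'provides memory care' does not hold → requirement n/a → met
2. condition 'administers injections' does not hold → requirement n/a → met
3. infection-control audit 327 days ago vs limit 365 → met
4. resident-rights training 42 days ago vs limit 45 → met
5. state survey 111 days ago vs limit 120 → met
6. elopement drill 42 days ago vs limit 45 → met
7. condition 'has more than 50 beds' does not hold → requirement n/a → met
All met.

Yes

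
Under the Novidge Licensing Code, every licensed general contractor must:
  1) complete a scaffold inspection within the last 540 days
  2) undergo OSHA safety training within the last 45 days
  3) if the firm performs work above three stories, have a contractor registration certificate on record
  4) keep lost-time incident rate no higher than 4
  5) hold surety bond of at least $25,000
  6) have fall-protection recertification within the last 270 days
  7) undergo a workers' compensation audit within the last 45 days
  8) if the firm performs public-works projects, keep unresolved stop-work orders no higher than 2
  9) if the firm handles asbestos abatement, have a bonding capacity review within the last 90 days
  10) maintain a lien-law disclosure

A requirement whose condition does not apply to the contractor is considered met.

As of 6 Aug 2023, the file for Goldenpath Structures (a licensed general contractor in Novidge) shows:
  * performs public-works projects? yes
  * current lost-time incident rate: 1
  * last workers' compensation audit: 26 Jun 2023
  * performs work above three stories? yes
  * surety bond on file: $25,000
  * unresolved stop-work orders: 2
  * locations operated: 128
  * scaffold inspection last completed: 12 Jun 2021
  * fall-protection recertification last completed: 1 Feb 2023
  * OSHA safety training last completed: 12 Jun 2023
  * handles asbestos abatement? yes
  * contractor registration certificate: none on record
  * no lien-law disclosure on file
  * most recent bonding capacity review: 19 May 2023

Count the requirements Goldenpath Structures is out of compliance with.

1. scaffold inspection 785 days ago vs limit 540 → not met
2. OSHA safety training 55 days ago vs limit 45 → not met
3. condition 'performs work above three stories' holds; contractor registration certificate absent → not met
4. lost-time incident rate 1 ≤ 4 → met
5. surety bond $25,000 ≥ $25,000 → met
6. fall-protection recertification 186 days ago vs limit 270 → met
7. workers' compensation audit 41 days ago vs limit 45 → met
8. condition 'performs public-works projects' holds; unresolved stop-work orders 2 ≤ 2 → met
9. condition 'handles asbestos abatement' holds; bonding capacity review 79 days ago vs limit 90 → met
10. lien-law disclosure absent → not met
Not met: 4 of 10

4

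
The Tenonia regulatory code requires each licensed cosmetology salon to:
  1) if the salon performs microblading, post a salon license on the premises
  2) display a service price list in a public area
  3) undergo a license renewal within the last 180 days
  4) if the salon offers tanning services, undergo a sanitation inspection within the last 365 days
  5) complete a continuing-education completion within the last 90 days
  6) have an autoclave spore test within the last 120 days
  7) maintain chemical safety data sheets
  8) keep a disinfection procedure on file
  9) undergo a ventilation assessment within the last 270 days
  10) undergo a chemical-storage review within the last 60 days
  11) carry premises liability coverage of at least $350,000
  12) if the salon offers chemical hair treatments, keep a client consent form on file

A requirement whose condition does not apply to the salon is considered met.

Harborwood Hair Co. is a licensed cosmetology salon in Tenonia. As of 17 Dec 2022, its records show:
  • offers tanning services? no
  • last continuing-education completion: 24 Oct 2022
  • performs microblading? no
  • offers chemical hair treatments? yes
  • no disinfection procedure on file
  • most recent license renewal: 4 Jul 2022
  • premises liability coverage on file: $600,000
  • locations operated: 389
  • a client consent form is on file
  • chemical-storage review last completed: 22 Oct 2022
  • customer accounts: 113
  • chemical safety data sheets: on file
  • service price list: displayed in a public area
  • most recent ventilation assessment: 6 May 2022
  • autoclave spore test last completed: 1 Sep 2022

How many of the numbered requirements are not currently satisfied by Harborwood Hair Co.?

1

1. condition 'performs microblading' does not hold → requirement n/a → met
2. service price list present → met
3. license renewal 166 days ago vs limit 180 → met
4. condition 'offers tanning services' does not hold → requirement n/a → met
5. continuing-education completion 54 days ago vs limit 90 → met
6. autoclave spore test 107 days ago vs limit 120 → met
7. chemical safety data sheets present → met
8. disinfection procedure absent → not met
9. ventilation assessment 225 days ago vs limit 270 → met
10. chemical-storage review 56 days ago vs limit 60 → met
11. premises liability coverage $600,000 ≥ $350,000 → met
12. condition 'offers chemical hair treatments' holds; client consent form present → met
Not met: 1 of 12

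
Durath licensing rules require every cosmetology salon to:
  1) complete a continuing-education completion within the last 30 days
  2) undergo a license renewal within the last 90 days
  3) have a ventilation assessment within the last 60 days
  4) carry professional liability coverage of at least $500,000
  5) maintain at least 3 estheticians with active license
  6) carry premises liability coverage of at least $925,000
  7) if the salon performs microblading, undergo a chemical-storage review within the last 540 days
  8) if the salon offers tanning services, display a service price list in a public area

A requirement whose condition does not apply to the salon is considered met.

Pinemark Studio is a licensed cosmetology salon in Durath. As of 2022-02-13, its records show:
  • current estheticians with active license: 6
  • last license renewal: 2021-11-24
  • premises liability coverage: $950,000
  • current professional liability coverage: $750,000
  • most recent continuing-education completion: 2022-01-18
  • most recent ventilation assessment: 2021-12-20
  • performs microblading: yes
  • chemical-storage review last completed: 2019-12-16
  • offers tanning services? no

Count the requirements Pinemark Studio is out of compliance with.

1. continuing-education completion 26 days ago vs limit 30 → met
2. license renewal 81 days ago vs limit 90 → met
3. ventilation assessment 55 days ago vs limit 60 → met
4. professional liability coverage $750,000 ≥ $500,000 → met
5. estheticians with active license 6 ≥ 3 → met
6. premises liability coverage $950,000 ≥ $925,000 → met
7. condition 'performs microblading' holds; chemical-storage review 790 days ago vs limit 540 → not met
8. condition 'offers tanning services' does not hold → requirement n/a → met
Not met: 1 of 8

1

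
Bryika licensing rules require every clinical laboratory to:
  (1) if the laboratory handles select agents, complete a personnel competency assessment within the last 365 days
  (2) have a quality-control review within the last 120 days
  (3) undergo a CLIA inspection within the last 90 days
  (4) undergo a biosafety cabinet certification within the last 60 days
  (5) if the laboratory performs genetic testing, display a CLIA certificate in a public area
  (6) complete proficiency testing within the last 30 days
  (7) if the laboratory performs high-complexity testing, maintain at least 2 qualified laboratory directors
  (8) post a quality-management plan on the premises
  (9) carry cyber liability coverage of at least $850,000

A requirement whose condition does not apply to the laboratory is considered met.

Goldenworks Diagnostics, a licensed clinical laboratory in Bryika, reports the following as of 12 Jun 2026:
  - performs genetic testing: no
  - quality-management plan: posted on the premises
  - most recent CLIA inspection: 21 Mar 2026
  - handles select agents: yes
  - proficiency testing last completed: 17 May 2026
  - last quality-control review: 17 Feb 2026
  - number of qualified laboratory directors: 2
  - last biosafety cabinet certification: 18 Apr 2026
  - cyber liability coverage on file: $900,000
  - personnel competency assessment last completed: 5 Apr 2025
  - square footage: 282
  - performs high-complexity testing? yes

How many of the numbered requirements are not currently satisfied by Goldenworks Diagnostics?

1. condition 'handles select agents' holds; personnel competency assessment 433 days ago vs limit 365 → not met
2. quality-control review 115 days ago vs limit 120 → met
3. CLIA inspection 83 days ago vs limit 90 → met
4. biosafety cabinet certification 55 days ago vs limit 60 → met
5. condition 'performs genetic testing' does not hold → requirement n/a → met
6. proficiency testing 26 days ago vs limit 30 → met
7. condition 'performs high-complexity testing' holds; qualified laboratory directors 2 ≥ 2 → met
8. quality-management plan present → met
9. cyber liability coverage $900,000 ≥ $850,000 → met
Not met: 1 of 9

1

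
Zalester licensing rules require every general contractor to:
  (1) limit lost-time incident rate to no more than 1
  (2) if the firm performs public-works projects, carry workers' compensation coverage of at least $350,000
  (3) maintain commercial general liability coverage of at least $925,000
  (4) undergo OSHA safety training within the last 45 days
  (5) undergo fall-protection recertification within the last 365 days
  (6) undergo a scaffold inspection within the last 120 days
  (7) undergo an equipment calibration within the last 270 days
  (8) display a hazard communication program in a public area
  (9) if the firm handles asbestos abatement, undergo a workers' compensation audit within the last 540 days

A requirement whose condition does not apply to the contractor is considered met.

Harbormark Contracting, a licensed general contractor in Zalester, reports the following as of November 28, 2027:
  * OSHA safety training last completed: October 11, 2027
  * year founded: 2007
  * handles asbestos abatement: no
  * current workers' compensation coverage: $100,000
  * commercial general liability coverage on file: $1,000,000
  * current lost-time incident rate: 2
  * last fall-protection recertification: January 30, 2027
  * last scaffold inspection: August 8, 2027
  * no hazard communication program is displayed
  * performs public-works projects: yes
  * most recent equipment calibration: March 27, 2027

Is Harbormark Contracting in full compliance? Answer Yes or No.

No

1. lost-time incident rate 2 > 1 → not met
2. condition 'performs public-works projects' holds; workers' compensation coverage $100,000 < $350,000 → not met
3. commercial general liability coverage $1,000,000 ≥ $925,000 → met
4. OSHA safety training 48 days ago vs limit 45 → not met
5. fall-protection recertification 302 days ago vs limit 365 → met
6. scaffold inspection 112 days ago vs limit 120 → met
7. equipment calibration 246 days ago vs limit 270 → met
8. hazard communication program absent → not met
9. condition 'handles asbestos abatement' does not hold → requirement n/a → met
Not met: 1, 2, 4, 8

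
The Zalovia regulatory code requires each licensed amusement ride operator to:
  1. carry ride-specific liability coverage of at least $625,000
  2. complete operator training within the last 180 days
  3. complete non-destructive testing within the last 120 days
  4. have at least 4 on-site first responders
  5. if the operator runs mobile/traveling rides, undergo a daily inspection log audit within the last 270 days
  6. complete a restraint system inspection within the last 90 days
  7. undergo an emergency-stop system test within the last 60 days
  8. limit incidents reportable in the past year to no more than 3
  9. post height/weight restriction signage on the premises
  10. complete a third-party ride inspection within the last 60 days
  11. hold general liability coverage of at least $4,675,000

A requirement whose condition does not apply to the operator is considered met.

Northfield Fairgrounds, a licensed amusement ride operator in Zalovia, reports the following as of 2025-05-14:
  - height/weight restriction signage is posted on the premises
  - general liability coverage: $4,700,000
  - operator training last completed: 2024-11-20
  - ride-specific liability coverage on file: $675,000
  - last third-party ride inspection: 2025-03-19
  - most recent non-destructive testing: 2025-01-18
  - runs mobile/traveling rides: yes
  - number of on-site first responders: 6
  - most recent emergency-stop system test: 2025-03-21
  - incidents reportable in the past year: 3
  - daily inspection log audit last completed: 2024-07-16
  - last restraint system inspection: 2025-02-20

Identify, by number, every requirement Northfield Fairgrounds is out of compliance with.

5

1. ride-specific liability coverage $675,000 ≥ $625,000 → met
2. operator training 175 days ago vs limit 180 → met
3. non-destructive testing 116 days ago vs limit 120 → met
4. on-site first responders 6 ≥ 4 → met
5. condition 'runs mobile/traveling rides' holds; daily inspection log audit 302 days ago vs limit 270 → not met
6. restraint system inspection 83 days ago vs limit 90 → met
7. emergency-stop system test 54 days ago vs limit 60 → met
8. incidents reportable in the past year 3 ≤ 3 → met
9. height/weight restriction signage present → met
10. third-party ride inspection 56 days ago vs limit 60 → met
11. general liability coverage $4,700,000 ≥ $4,675,000 → met
Not met: 5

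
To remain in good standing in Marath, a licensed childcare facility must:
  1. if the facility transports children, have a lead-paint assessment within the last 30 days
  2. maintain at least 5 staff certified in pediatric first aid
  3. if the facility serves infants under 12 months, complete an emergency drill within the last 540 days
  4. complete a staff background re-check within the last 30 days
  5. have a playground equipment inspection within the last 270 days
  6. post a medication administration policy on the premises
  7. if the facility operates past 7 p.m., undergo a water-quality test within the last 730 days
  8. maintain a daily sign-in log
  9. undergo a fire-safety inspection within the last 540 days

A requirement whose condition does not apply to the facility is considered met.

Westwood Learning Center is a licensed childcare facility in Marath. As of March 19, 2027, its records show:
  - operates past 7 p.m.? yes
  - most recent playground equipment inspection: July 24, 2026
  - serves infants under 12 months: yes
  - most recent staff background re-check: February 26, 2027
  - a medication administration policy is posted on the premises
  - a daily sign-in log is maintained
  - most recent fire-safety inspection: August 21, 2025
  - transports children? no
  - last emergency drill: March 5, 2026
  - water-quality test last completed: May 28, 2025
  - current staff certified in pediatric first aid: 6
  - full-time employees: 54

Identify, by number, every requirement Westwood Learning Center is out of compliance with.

9

1. condition 'transports children' does not hold → requirement n/a → met
2. staff certified in pediatric first aid 6 ≥ 5 → met
3. condition 'serves infants under 12 months' holds; emergency drill 379 days ago vs limit 540 → met
4. staff background re-check 21 days ago vs limit 30 → met
5. playground equipment inspection 238 days ago vs limit 270 → met
6. medication administration policy present → met
7. condition 'operates past 7 p.m.' holds; water-quality test 660 days ago vs limit 730 → met
8. daily sign-in log present → met
9. fire-safety inspection 575 days ago vs limit 540 → not met
Not met: 9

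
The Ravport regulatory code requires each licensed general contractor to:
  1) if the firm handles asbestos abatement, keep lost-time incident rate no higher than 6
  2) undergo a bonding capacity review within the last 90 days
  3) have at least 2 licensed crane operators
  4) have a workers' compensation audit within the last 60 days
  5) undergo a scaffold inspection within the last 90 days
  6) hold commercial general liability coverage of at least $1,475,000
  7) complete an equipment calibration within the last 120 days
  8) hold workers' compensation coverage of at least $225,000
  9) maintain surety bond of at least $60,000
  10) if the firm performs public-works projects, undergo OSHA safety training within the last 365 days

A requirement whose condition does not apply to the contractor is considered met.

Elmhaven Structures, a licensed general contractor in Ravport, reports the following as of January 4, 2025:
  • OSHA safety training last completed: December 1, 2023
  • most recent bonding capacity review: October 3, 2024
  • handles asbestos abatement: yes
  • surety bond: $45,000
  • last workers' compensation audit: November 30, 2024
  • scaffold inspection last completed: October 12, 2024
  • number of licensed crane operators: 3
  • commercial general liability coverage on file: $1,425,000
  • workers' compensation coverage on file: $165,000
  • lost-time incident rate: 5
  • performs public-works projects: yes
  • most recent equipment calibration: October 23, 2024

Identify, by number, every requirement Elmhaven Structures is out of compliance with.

2, 6, 8, 9, 10

1. condition 'handles asbestos abatement' holds; lost-time incident rate 5 ≤ 6 → met
2. bonding capacity review 93 days ago vs limit 90 → not met
3. licensed crane operators 3 ≥ 2 → met
4. workers' compensation audit 35 days ago vs limit 60 → met
5. scaffold inspection 84 days ago vs limit 90 → met
6. commercial general liability coverage $1,425,000 < $1,475,000 → not met
7. equipment calibration 73 days ago vs limit 120 → met
8. workers' compensation coverage $165,000 < $225,000 → not met
9. surety bond $45,000 < $60,000 → not met
10. condition 'performs public-works projects' holds; OSHA safety training 400 days ago vs limit 365 → not met
Not met: 2, 6, 8, 9, 10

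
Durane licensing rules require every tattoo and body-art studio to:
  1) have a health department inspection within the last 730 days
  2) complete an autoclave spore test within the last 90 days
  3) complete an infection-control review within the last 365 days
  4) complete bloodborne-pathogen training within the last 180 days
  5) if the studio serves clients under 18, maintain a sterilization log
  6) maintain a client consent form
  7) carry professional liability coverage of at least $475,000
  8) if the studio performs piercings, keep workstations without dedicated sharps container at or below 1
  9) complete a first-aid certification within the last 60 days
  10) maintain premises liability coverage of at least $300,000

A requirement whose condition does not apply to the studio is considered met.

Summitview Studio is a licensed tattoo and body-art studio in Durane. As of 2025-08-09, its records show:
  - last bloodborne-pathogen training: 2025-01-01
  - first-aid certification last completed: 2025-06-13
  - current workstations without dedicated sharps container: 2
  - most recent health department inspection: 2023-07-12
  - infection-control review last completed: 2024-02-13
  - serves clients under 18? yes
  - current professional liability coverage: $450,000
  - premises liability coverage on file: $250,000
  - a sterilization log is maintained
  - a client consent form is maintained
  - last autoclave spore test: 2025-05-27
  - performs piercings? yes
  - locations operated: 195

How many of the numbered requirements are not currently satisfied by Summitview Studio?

1. health department inspection 759 days ago vs limit 730 → not met
2. autoclave spore test 74 days ago vs limit 90 → met
3. infection-control review 543 days ago vs limit 365 → not met
4. bloodborne-pathogen training 220 days ago vs limit 180 → not met
5. condition 'serves clients under 18' holds; sterilization log present → met
6. client consent form present → met
7. professional liability coverage $450,000 < $475,000 → not met
8. condition 'performs piercings' holds; workstations without dedicated sharps container 2 > 1 → not met
9. first-aid certification 57 days ago vs limit 60 → met
10. premises liability coverage $250,000 < $300,000 → not met
Not met: 6 of 10

6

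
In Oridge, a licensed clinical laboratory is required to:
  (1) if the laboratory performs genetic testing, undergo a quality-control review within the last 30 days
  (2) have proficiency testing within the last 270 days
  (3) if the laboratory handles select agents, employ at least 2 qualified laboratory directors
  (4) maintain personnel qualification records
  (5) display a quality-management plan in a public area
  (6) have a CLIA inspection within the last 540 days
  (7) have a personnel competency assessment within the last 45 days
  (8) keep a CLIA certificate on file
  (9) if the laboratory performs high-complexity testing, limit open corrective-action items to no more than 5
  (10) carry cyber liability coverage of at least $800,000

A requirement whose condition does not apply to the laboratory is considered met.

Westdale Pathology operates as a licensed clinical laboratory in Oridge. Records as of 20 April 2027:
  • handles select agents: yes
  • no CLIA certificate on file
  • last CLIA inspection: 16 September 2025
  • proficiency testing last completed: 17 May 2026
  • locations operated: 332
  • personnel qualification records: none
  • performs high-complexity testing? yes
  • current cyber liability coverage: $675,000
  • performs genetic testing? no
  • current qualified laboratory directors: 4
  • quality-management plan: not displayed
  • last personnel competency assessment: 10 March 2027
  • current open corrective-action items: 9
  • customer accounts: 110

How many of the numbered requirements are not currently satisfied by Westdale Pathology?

7

1. condition 'performs genetic testing' does not hold → requirement n/a → met
2. proficiency testing 338 days ago vs limit 270 → not met
3. condition 'handles select agents' holds; qualified laboratory directors 4 ≥ 2 → met
4. personnel qualification records absent → not met
5. quality-management plan absent → not met
6. CLIA inspection 581 days ago vs limit 540 → not met
7. personnel competency assessment 41 days ago vs limit 45 → met
8. CLIA certificate absent → not met
9. condition 'performs high-complexity testing' holds; open corrective-action items 9 > 5 → not met
10. cyber liability coverage $675,000 < $800,000 → not met
Not met: 7 of 10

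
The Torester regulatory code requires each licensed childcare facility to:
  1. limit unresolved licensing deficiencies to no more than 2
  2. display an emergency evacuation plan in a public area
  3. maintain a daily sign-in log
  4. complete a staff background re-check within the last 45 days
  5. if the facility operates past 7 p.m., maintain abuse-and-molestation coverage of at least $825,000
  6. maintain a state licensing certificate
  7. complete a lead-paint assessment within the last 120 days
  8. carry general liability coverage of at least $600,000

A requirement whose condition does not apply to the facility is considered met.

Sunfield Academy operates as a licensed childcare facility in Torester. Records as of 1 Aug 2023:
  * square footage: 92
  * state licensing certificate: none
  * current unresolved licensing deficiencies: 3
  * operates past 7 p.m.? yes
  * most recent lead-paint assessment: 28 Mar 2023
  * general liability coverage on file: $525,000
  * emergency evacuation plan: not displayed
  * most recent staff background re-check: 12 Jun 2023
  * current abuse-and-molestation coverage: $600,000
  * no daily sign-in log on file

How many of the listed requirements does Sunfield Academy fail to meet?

1. unresolved licensing deficiencies 3 > 2 → not met
2. emergency evacuation plan absent → not met
3. daily sign-in log absent → not met
4. staff background re-check 50 days ago vs limit 45 → not met
5. condition 'operates past 7 p.m.' holds; abuse-and-molestation coverage $600,000 < $825,000 → not met
6. state licensing certificate absent → not met
7. lead-paint assessment 126 days ago vs limit 120 → not met
8. general liability coverage $525,000 < $600,000 → not met
Not met: 8 of 8

8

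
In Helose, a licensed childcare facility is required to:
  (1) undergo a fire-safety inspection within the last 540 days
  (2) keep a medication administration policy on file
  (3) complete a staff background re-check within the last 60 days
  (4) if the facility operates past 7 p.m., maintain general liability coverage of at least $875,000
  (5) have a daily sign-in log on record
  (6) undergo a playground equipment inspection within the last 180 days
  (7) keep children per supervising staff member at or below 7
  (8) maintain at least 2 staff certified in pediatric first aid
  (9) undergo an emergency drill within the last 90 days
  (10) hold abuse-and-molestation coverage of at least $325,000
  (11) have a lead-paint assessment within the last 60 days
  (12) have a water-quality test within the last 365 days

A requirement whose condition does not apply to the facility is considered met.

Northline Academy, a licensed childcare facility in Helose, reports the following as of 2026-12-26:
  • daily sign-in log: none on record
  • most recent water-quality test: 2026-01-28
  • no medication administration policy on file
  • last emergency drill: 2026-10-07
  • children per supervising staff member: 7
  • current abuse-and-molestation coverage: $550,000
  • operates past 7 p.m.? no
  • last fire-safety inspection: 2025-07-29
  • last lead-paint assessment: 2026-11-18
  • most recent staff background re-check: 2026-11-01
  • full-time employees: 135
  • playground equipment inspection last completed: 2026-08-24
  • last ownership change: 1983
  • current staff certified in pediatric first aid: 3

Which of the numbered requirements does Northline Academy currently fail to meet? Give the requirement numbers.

2, 5

1. fire-safety inspection 515 days ago vs limit 540 → met
2. medication administration policy absent → not met
3. staff background re-check 55 days ago vs limit 60 → met
4. condition 'operates past 7 p.m.' does not hold → requirement n/a → met
5. daily sign-in log absent → not met
6. playground equipment inspection 124 days ago vs limit 180 → met
7. children per supervising staff member 7 ≤ 7 → met
8. staff certified in pediatric first aid 3 ≥ 2 → met
9. emergency drill 80 days ago vs limit 90 → met
10. abuse-and-molestation coverage $550,000 ≥ $325,000 → met
11. lead-paint assessment 38 days ago vs limit 60 → met
12. water-quality test 332 days ago vs limit 365 → met
Not met: 2, 5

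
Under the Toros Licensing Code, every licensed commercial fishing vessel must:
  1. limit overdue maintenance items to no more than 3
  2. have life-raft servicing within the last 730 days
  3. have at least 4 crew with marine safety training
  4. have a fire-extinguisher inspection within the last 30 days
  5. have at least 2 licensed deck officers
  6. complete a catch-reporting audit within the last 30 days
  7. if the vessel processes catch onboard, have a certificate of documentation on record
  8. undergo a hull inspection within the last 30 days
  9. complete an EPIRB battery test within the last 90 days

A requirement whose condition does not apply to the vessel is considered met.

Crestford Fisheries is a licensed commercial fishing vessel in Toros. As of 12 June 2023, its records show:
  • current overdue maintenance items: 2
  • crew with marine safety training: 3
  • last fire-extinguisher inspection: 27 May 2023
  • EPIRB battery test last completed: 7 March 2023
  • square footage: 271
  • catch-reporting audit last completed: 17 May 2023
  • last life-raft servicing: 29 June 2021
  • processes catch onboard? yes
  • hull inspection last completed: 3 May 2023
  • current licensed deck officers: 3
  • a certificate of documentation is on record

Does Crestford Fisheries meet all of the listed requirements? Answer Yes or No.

1. overdue maintenance items 2 ≤ 3 → met
2. life-raft servicing 713 days ago vs limit 730 → met
3. crew with marine safety training 3 < 4 → not met
4. fire-extinguisher inspection 16 days ago vs limit 30 → met
5. licensed deck officers 3 ≥ 2 → met
6. catch-reporting audit 26 days ago vs limit 30 → met
7. condition 'processes catch onboard' holds; certificate of documentation present → met
8. hull inspection 40 days ago vs limit 30 → not met
9. EPIRB battery test 97 days ago vs limit 90 → not met
Not met: 3, 8, 9

No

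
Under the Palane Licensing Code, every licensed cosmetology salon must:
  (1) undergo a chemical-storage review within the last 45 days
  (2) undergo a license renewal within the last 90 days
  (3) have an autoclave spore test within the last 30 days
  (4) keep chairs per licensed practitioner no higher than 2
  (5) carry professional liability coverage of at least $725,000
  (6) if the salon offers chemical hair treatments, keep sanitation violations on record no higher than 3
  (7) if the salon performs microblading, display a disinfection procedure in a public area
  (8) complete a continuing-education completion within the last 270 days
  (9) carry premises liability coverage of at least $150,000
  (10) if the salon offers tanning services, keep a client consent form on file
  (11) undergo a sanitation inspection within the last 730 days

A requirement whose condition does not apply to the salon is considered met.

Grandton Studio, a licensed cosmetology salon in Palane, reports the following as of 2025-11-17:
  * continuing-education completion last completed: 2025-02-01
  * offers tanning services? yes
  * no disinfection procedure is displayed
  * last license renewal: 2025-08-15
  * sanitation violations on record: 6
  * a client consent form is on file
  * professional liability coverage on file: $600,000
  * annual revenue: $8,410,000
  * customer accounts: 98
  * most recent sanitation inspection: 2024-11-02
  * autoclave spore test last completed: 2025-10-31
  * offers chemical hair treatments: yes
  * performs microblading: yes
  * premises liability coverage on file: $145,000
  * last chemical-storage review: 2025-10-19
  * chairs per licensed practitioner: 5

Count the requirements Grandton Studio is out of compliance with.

1. chemical-storage review 29 days ago vs limit 45 → met
2. license renewal 94 days ago vs limit 90 → not met
3. autoclave spore test 17 days ago vs limit 30 → met
4. chairs per licensed practitioner 5 > 2 → not met
5. professional liability coverage $600,000 < $725,000 → not met
6. condition 'offers chemical hair treatments' holds; sanitation violations on record 6 > 3 → not met
7. condition 'performs microblading' holds; disinfection procedure absent → not met
8. continuing-education completion 289 days ago vs limit 270 → not met
9. premises liability coverage $145,000 < $150,000 → not met
10. condition 'offers tanning services' holds; client consent form present → met
11. sanitation inspection 380 days ago vs limit 730 → met
Not met: 7 of 11

7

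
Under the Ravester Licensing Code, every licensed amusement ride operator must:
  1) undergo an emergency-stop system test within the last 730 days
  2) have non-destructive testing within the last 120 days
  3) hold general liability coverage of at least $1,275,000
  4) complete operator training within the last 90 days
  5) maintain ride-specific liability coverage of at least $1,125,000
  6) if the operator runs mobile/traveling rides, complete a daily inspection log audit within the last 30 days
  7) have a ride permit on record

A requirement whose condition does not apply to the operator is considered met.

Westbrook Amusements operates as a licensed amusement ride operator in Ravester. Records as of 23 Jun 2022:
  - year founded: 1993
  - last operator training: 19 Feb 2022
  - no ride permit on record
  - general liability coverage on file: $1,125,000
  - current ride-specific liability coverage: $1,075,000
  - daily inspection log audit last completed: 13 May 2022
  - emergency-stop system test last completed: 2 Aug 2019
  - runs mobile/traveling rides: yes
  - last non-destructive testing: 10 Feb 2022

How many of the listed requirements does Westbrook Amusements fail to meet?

1. emergency-stop system test 1056 days ago vs limit 730 → not met
2. non-destructive testing 133 days ago vs limit 120 → not met
3. general liability coverage $1,125,000 < $1,275,000 → not met
4. operator training 124 days ago vs limit 90 → not met
5. ride-specific liability coverage $1,075,000 < $1,125,000 → not met
6. condition 'runs mobile/traveling rides' holds; daily inspection log audit 41 days ago vs limit 30 → not met
7. ride permit absent → not met
Not met: 7 of 7

7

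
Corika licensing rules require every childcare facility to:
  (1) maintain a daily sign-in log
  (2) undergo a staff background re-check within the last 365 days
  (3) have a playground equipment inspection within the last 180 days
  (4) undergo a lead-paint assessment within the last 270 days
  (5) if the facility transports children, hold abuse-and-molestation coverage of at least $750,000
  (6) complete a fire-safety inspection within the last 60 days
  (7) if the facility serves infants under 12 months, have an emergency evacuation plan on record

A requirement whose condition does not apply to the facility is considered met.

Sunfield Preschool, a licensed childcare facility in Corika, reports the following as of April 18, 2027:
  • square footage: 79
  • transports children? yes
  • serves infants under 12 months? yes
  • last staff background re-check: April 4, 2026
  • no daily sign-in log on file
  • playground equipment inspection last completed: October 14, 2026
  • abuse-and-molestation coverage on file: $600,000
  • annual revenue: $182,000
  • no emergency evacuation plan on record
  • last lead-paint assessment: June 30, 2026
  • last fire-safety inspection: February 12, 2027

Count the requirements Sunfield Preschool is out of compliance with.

1. daily sign-in log absent → not met
2. staff background re-check 379 days ago vs limit 365 → not met
3. playground equipment inspection 186 days ago vs limit 180 → not met
4. lead-paint assessment 292 days ago vs limit 270 → not met
5. condition 'transports children' holds; abuse-and-molestation coverage $600,000 < $750,000 → not met
6. fire-safety inspection 65 days ago vs limit 60 → not met
7. condition 'serves infants under 12 months' holds; emergency evacuation plan absent → not met
Not met: 7 of 7

7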